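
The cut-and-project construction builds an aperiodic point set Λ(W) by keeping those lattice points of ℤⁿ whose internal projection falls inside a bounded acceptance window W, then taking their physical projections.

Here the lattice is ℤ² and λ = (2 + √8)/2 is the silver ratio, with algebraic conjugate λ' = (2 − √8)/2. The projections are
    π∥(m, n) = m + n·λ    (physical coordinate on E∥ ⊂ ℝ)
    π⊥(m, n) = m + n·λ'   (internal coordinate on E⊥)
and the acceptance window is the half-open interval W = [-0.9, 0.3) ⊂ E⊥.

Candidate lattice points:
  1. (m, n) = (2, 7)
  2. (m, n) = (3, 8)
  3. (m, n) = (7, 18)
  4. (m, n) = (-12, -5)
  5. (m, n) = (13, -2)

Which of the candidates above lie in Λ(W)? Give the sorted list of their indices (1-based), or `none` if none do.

1, 2, 3

Numerically λ ≈ 2.414214 and λ' = −1/λ ≈ -0.414214.
[1] lift (2,7): star map gives -0.899495; window check -0.9 ≤ -0.899495 < 0.3 is true → IN Λ
[2] lift (3,8): star map gives -0.313708; window check -0.9 ≤ -0.313708 < 0.3 is true → IN Λ
[3] lift (7,18): star map gives -0.455844; window check -0.9 ≤ -0.455844 < 0.3 is true → IN Λ
[4] lift (-12,-5): star map gives -9.928932; window check -0.9 ≤ -9.928932 < 0.3 is false → out
[5] lift (13,-2): star map gives 13.828427; window check -0.9 ≤ 13.828427 < 0.3 is false → out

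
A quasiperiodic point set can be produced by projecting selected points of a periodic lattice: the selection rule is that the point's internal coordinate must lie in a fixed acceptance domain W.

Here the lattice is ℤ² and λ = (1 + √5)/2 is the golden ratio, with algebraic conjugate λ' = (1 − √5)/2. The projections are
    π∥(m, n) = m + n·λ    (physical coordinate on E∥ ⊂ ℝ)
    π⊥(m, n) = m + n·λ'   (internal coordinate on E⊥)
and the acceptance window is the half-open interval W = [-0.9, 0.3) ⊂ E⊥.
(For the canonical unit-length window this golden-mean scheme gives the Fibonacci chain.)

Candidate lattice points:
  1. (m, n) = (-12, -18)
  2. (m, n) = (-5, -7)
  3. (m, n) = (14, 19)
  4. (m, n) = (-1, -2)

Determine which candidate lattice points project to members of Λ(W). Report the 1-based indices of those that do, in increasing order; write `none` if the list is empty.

1, 2, 4

Numerically λ ≈ 1.618034 and λ' = −1/λ ≈ -0.618034.
[1] lift (-12,-18): star map gives -0.875388; window check -0.9 ≤ -0.875388 < 0.3 is true → IN Λ
[2] lift (-5,-7): star map gives -0.673762; window check -0.9 ≤ -0.673762 < 0.3 is true → IN Λ
[3] lift (14,19): star map gives 2.257354; window check -0.9 ≤ 2.257354 < 0.3 is false → out
[4] lift (-1,-2): star map gives 0.236068; window check -0.9 ≤ 0.236068 < 0.3 is true → IN Λ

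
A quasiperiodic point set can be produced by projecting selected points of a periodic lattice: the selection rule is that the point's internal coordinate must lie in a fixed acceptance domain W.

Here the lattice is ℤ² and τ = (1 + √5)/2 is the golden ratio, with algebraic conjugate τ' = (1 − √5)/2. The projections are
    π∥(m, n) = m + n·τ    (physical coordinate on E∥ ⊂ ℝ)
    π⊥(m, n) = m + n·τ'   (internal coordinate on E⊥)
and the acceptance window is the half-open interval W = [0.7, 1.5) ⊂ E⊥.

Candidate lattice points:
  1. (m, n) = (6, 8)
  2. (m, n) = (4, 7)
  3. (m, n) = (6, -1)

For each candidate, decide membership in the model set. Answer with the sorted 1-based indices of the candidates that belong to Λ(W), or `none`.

Numerically τ ≈ 1.61803 and τ' = −1/τ ≈ -0.61803.
#1 (6,8): internal coord 6 + (8)·τ' = +1.05573; +1.05573 ∈ [0.7, 1.5) → IN Λ
#2 (4,7): internal coord 4 + (7)·τ' = -0.32624; -0.32624 ∉ [0.7, 1.5) → out
#3 (6,-1): internal coord 6 + (-1)·τ' = +6.61803; +6.61803 ∉ [0.7, 1.5) → out

1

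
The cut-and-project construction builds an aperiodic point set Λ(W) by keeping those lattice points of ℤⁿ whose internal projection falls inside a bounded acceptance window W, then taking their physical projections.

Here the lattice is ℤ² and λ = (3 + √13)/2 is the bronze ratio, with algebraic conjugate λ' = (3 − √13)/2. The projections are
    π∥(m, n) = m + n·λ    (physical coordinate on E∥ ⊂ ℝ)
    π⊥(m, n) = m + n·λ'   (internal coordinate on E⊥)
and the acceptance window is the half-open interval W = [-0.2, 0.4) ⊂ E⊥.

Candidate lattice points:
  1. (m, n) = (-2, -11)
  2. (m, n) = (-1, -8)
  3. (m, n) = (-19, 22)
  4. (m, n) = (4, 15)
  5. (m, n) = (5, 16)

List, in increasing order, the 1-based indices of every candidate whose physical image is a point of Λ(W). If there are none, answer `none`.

Numerically λ ≈ 3.302776 and λ' = −1/λ ≈ -0.302776.
#1 (-2,-11): internal coord -2 + (-11)·λ' = +1.330532; +1.330532 ∉ [-0.2, 0.4) → out
#2 (-1,-8): internal coord -1 + (-8)·λ' = +1.422205; +1.422205 ∉ [-0.2, 0.4) → out
#3 (-19,22): internal coord -19 + (22)·λ' = -25.661064; -25.661064 ∉ [-0.2, 0.4) → out
#4 (4,15): internal coord 4 + (15)·λ' = -0.541635; -0.541635 ∉ [-0.2, 0.4) → out
#5 (5,16): internal coord 5 + (16)·λ' = +0.155590; +0.155590 ∈ [-0.2, 0.4) → IN Λ

5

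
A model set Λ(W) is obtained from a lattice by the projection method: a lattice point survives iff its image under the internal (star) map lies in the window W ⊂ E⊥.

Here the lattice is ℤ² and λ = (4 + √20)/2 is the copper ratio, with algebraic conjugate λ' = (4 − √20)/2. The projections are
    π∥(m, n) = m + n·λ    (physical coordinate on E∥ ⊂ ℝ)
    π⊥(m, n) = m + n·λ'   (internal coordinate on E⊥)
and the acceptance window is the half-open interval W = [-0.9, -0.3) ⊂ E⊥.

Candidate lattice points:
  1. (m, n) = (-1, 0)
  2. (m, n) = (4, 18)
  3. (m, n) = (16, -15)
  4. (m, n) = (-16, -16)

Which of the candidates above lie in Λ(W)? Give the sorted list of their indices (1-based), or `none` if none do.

none

λ' = (4−√20)/2 ≈ -0.236068.
candidate 1: (m,n)=(-1,0) → π∥ = -1+0·λ ≈ -1.000000, π⊥ = -1+0·λ' ≈ -1.000000 ∉ [-0.9, -0.3) ⇒ out
candidate 2: (m,n)=(4,18) → π∥ = 4+18·λ ≈ 80.249224, π⊥ = 4+18·λ' ≈ -0.249224 ∉ [-0.9, -0.3) ⇒ out
candidate 3: (m,n)=(16,-15) → π∥ = 16-15·λ ≈ -47.541020, π⊥ = 16-15·λ' ≈ 19.541020 ∉ [-0.9, -0.3) ⇒ out
candidate 4: (m,n)=(-16,-16) → π∥ = -16-16·λ ≈ -83.777088, π⊥ = -16-16·λ' ≈ -12.222912 ∉ [-0.9, -0.3) ⇒ out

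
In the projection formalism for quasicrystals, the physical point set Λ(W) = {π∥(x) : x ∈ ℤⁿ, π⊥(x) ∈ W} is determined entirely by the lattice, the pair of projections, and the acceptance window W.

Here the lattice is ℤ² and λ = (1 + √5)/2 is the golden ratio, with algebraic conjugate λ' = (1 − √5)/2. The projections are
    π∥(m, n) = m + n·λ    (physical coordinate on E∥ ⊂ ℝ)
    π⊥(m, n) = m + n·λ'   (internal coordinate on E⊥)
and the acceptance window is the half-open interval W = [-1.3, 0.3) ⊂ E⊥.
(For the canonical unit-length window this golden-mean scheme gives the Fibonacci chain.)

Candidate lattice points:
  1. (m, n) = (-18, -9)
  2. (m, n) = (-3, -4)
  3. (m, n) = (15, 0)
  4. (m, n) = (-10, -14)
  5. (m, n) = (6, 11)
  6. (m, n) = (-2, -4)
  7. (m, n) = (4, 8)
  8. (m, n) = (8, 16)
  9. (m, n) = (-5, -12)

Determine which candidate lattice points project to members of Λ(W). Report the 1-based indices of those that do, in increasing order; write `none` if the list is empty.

2, 5, 7

Compute λ' = (1−√5)/2 = -0.61803, so π⊥(m,n) = m -0.61803·n.
candidate 1: (m,n)=(-18,-9) → π∥ = -18-9·λ ≈ -32.56231, π⊥ = -18-9·λ' ≈ -12.43769 ∉ [-1.3, 0.3) ⇒ out
candidate 2: (m,n)=(-3,-4) → π∥ = -3-4·λ ≈ -9.47214, π⊥ = -3-4·λ' ≈ -0.52786 ∈ [-1.3, 0.3) ⇒ IN Λ
candidate 3: (m,n)=(15,0) → π∥ = 15+0·λ ≈ 15.00000, π⊥ = 15+0·λ' ≈ 15.00000 ∉ [-1.3, 0.3) ⇒ out
candidate 4: (m,n)=(-10,-14) → π∥ = -10-14·λ ≈ -32.65248, π⊥ = -10-14·λ' ≈ -1.34752 ∉ [-1.3, 0.3) ⇒ out
candidate 5: (m,n)=(6,11) → π∥ = 6+11·λ ≈ 23.79837, π⊥ = 6+11·λ' ≈ -0.79837 ∈ [-1.3, 0.3) ⇒ IN Λ
candidate 6: (m,n)=(-2,-4) → π∥ = -2-4·λ ≈ -8.47214, π⊥ = -2-4·λ' ≈ 0.47214 ∉ [-1.3, 0.3) ⇒ out
candidate 7: (m,n)=(4,8) → π∥ = 4+8·λ ≈ 16.94427, π⊥ = 4+8·λ' ≈ -0.94427 ∈ [-1.3, 0.3) ⇒ IN Λ
candidate 8: (m,n)=(8,16) → π∥ = 8+16·λ ≈ 33.88854, π⊥ = 8+16·λ' ≈ -1.88854 ∉ [-1.3, 0.3) ⇒ out
candidate 9: (m,n)=(-5,-12) → π∥ = -5-12·λ ≈ -24.41641, π⊥ = -5-12·λ' ≈ 2.41641 ∉ [-1.3, 0.3) ⇒ out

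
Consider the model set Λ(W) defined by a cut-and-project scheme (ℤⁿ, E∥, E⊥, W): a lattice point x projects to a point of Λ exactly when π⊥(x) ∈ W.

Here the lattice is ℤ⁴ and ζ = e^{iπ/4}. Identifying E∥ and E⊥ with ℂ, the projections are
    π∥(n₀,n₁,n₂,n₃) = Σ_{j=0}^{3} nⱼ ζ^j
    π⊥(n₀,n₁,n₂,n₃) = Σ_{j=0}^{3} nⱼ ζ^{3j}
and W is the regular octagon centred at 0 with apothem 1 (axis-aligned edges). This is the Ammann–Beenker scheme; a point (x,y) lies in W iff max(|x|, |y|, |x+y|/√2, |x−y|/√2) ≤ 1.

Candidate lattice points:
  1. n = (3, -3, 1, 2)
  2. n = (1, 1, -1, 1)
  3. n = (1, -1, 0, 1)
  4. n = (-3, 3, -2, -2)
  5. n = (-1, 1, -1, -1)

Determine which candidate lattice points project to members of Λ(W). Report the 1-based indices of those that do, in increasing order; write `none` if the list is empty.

π⊥(n) = n₀ + n₁ζ³ + n₂ζ⁶ + n₃ζ⁹ where ζ = e^{iπ/4}.
#1 (3, -3, 1, 2): internal (6.53553, -1.70711); octagon support 6.53553 vs apothem 1 → ∉ W
#2 (1, 1, -1, 1): internal (1.00000, 2.41421); octagon support 2.41421 vs apothem 1 → ∉ W
#3 (1, -1, 0, 1): internal (2.41421, 0.00000); octagon support 2.41421 vs apothem 1 → ∉ W
#4 (-3, 3, -2, -2): internal (-6.53553, 2.70711); octagon support 6.53553 vs apothem 1 → ∉ W
#5 (-1, 1, -1, -1): internal (-2.41421, 1.00000); octagon support 2.41421 vs apothem 1 → ∉ W

none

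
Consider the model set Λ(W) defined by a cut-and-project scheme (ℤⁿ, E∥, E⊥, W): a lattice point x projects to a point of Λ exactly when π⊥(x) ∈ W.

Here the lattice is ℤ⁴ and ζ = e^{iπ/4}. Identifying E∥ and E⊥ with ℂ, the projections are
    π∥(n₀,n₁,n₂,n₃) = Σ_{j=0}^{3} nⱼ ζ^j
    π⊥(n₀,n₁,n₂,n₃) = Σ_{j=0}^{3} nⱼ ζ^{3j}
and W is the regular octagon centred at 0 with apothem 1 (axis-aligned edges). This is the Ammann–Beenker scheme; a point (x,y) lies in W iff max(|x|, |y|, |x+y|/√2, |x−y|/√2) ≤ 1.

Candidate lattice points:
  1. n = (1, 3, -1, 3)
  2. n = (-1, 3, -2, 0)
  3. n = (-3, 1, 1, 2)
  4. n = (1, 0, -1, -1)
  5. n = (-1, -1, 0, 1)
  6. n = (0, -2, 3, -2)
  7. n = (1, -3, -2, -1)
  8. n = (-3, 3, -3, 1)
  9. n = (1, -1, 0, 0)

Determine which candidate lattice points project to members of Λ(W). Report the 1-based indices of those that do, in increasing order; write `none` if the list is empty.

4, 5

π⊥(n) = n₀ + n₁ζ³ + n₂ζ⁶ + n₃ζ⁹ where ζ = e^{iπ/4}.
candidate 1: n = (1, 3, -1, 3) → π⊥ ≈ (+1.000000, +5.242641); max(|x|,|y|,|x±y|/√2) = 5.242641 > 1 ⇒ ∉ W
candidate 2: n = (-1, 3, -2, 0) → π⊥ ≈ (-3.121320, +4.121320); max(|x|,|y|,|x±y|/√2) = 5.121320 > 1 ⇒ ∉ W
candidate 3: n = (-3, 1, 1, 2) → π⊥ ≈ (-2.292893, +1.121320); max(|x|,|y|,|x±y|/√2) = 2.414214 > 1 ⇒ ∉ W
candidate 4: n = (1, 0, -1, -1) → π⊥ ≈ (+0.292893, +0.292893); max(|x|,|y|,|x±y|/√2) = 0.414214 ≤ 1 ⇒ ∈ W
candidate 5: n = (-1, -1, 0, 1) → π⊥ ≈ (+0.414214, +0.000000); max(|x|,|y|,|x±y|/√2) = 0.414214 ≤ 1 ⇒ ∈ W
candidate 6: n = (0, -2, 3, -2) → π⊥ ≈ (+0.000000, -5.828427); max(|x|,|y|,|x±y|/√2) = 5.828427 > 1 ⇒ ∉ W
candidate 7: n = (1, -3, -2, -1) → π⊥ ≈ (+2.414214, -0.828427); max(|x|,|y|,|x±y|/√2) = 2.414214 > 1 ⇒ ∉ W
candidate 8: n = (-3, 3, -3, 1) → π⊥ ≈ (-4.414214, +5.828427); max(|x|,|y|,|x±y|/√2) = 7.242641 > 1 ⇒ ∉ W
candidate 9: n = (1, -1, 0, 0) → π⊥ ≈ (+1.707107, -0.707107); max(|x|,|y|,|x±y|/√2) = 1.707107 > 1 ⇒ ∉ W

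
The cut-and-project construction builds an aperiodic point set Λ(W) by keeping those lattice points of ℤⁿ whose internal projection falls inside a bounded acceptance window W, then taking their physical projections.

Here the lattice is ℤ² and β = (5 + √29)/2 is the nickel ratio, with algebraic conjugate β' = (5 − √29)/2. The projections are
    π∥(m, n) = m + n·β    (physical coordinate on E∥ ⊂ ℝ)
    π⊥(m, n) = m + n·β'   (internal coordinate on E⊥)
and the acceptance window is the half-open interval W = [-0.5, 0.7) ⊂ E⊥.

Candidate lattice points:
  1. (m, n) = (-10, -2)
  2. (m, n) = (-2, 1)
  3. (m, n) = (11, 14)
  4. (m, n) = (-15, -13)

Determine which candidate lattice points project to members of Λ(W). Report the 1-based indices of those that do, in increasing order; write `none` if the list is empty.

none

Numerically β ≈ 5.19258 and β' = −1/β ≈ -0.19258.
candidate 1: (m,n)=(-10,-2) → π∥ = -10-2·β ≈ -20.38516, π⊥ = -10-2·β' ≈ -9.61484 ∉ [-0.5, 0.7) ⇒ out
candidate 2: (m,n)=(-2,1) → π∥ = -2+1·β ≈ 3.19258, π⊥ = -2+1·β' ≈ -2.19258 ∉ [-0.5, 0.7) ⇒ out
candidate 3: (m,n)=(11,14) → π∥ = 11+14·β ≈ 83.69615, π⊥ = 11+14·β' ≈ 8.30385 ∉ [-0.5, 0.7) ⇒ out
candidate 4: (m,n)=(-15,-13) → π∥ = -15-13·β ≈ -82.50357, π⊥ = -15-13·β' ≈ -12.49643 ∉ [-0.5, 0.7) ⇒ out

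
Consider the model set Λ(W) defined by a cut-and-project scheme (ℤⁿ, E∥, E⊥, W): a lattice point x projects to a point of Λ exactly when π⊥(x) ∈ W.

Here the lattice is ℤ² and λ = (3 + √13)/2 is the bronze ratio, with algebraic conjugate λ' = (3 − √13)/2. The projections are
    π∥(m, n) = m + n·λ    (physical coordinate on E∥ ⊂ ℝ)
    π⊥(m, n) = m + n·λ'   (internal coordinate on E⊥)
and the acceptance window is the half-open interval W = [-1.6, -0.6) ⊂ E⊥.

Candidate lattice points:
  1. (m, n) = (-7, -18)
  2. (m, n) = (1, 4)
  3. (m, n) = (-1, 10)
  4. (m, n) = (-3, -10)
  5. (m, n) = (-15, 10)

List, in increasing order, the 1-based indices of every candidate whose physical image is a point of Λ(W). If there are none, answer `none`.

Compute λ' = (3−√13)/2 = -0.3028, so π⊥(m,n) = m -0.3028·n.
#1 (-7,-18): internal coord -7 + (-18)·λ' = -1.5500; -1.5500 ∈ [-1.6, -0.6) → IN Λ
#2 (1,4): internal coord 1 + (4)·λ' = -0.2111; -0.2111 ∉ [-1.6, -0.6) → out
#3 (-1,10): internal coord -1 + (10)·λ' = -4.0278; -4.0278 ∉ [-1.6, -0.6) → out
#4 (-3,-10): internal coord -3 + (-10)·λ' = +0.0278; +0.0278 ∉ [-1.6, -0.6) → out
#5 (-15,10): internal coord -15 + (10)·λ' = -18.0278; -18.0278 ∉ [-1.6, -0.6) → out

1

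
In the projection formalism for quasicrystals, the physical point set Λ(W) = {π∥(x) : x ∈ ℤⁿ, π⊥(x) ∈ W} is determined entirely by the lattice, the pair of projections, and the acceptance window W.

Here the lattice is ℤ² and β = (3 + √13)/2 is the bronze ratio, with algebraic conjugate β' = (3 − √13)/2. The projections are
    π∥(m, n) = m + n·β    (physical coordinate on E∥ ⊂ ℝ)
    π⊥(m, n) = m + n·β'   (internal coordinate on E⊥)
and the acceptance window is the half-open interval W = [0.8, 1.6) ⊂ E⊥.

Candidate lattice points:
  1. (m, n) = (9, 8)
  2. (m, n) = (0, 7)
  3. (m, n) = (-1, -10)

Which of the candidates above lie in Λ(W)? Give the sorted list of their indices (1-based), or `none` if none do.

none

Compute β' = (3−√13)/2 = -0.30278, so π⊥(m,n) = m -0.30278·n.
candidate 1: (m,n)=(9,8) → π∥ = 9+8·β ≈ 35.42221, π⊥ = 9+8·β' ≈ 6.57779 ∉ [0.8, 1.6) ⇒ out
candidate 2: (m,n)=(0,7) → π∥ = 0+7·β ≈ 23.11943, π⊥ = 0+7·β' ≈ -2.11943 ∉ [0.8, 1.6) ⇒ out
candidate 3: (m,n)=(-1,-10) → π∥ = -1-10·β ≈ -34.02776, π⊥ = -1-10·β' ≈ 2.02776 ∉ [0.8, 1.6) ⇒ out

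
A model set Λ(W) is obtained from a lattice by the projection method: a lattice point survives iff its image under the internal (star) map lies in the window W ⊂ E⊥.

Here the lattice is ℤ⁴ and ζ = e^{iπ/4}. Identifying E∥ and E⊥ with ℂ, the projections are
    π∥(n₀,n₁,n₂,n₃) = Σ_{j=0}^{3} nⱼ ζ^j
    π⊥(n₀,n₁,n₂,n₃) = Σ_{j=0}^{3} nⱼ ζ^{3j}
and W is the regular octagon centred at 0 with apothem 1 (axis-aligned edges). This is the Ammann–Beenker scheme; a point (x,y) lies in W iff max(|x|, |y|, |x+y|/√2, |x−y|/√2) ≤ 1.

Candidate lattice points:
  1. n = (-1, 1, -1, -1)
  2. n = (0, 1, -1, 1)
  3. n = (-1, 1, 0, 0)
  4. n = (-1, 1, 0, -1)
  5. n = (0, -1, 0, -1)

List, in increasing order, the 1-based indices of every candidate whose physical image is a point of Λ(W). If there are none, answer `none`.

Internal map: ζ^{3j} for j=0..3 gives (1,0), (−√2/2,√2/2), (0,−1), (√2/2,√2/2).
candidate 1: n = (-1, 1, -1, -1) → π⊥ ≈ (-2.41421, +1.00000); max(|x|,|y|,|x±y|/√2) = 2.41421 > 1 ⇒ ∉ W
candidate 2: n = (0, 1, -1, 1) → π⊥ ≈ (+0.00000, +2.41421); max(|x|,|y|,|x±y|/√2) = 2.41421 > 1 ⇒ ∉ W
candidate 3: n = (-1, 1, 0, 0) → π⊥ ≈ (-1.70711, +0.70711); max(|x|,|y|,|x±y|/√2) = 1.70711 > 1 ⇒ ∉ W
candidate 4: n = (-1, 1, 0, -1) → π⊥ ≈ (-2.41421, +0.00000); max(|x|,|y|,|x±y|/√2) = 2.41421 > 1 ⇒ ∉ W
candidate 5: n = (0, -1, 0, -1) → π⊥ ≈ (+0.00000, -1.41421); max(|x|,|y|,|x±y|/√2) = 1.41421 > 1 ⇒ ∉ W

none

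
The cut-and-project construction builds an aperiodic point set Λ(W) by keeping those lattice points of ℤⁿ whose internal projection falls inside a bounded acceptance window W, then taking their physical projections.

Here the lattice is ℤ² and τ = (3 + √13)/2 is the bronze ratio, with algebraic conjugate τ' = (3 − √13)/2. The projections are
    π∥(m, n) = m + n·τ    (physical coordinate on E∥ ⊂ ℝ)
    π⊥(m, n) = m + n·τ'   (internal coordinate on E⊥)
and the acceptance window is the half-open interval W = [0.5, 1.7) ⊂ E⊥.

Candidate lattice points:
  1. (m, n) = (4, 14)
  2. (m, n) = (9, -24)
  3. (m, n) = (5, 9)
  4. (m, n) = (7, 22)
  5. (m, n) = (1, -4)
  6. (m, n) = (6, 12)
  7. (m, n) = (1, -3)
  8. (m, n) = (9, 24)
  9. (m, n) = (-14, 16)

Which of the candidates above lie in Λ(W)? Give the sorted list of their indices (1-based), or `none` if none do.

Numerically τ ≈ 3.302776 and τ' = −1/τ ≈ -0.302776.
#1 (4,14): internal coord 4 + (14)·τ' = -0.238859; -0.238859 ∉ [0.5, 1.7) → out
#2 (9,-24): internal coord 9 + (-24)·τ' = +16.266615; +16.266615 ∉ [0.5, 1.7) → out
#3 (5,9): internal coord 5 + (9)·τ' = +2.275019; +2.275019 ∉ [0.5, 1.7) → out
#4 (7,22): internal coord 7 + (22)·τ' = +0.338936; +0.338936 ∉ [0.5, 1.7) → out
#5 (1,-4): internal coord 1 + (-4)·τ' = +2.211103; +2.211103 ∉ [0.5, 1.7) → out
#6 (6,12): internal coord 6 + (12)·τ' = +2.366692; +2.366692 ∉ [0.5, 1.7) → out
#7 (1,-3): internal coord 1 + (-3)·τ' = +1.908327; +1.908327 ∉ [0.5, 1.7) → out
#8 (9,24): internal coord 9 + (24)·τ' = +1.733385; +1.733385 ∉ [0.5, 1.7) → out
#9 (-14,16): internal coord -14 + (16)·τ' = -18.844410; -18.844410 ∉ [0.5, 1.7) → out

none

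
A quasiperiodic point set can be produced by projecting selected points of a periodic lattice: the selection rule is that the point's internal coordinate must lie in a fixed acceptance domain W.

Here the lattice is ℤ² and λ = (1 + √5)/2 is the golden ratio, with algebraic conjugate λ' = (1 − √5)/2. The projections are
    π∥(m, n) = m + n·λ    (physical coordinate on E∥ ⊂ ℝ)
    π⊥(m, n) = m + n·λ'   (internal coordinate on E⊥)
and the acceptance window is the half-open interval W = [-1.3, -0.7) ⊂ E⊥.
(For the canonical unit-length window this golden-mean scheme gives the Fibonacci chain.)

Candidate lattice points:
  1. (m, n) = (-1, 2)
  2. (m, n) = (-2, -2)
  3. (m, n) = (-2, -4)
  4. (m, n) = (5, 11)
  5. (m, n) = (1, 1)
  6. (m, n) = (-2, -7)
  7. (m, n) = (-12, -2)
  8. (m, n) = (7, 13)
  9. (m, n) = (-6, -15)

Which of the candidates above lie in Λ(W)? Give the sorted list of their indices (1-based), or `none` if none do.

2, 8

Compute λ' = (1−√5)/2 = -0.61803, so π⊥(m,n) = m -0.61803·n.
[1] lift (-1,2): star map gives -2.23607; window check -1.3 ≤ -2.23607 < -0.7 is false → out
[2] lift (-2,-2): star map gives -0.76393; window check -1.3 ≤ -0.76393 < -0.7 is true → IN Λ
[3] lift (-2,-4): star map gives 0.47214; window check -1.3 ≤ 0.47214 < -0.7 is false → out
[4] lift (5,11): star map gives -1.79837; window check -1.3 ≤ -1.79837 < -0.7 is false → out
[5] lift (1,1): star map gives 0.38197; window check -1.3 ≤ 0.38197 < -0.7 is false → out
[6] lift (-2,-7): star map gives 2.32624; window check -1.3 ≤ 2.32624 < -0.7 is false → out
[7] lift (-12,-2): star map gives -10.76393; window check -1.3 ≤ -10.76393 < -0.7 is false → out
[8] lift (7,13): star map gives -1.03444; window check -1.3 ≤ -1.03444 < -0.7 is true → IN Λ
[9] lift (-6,-15): star map gives 3.27051; window check -1.3 ≤ 3.27051 < -0.7 is false → out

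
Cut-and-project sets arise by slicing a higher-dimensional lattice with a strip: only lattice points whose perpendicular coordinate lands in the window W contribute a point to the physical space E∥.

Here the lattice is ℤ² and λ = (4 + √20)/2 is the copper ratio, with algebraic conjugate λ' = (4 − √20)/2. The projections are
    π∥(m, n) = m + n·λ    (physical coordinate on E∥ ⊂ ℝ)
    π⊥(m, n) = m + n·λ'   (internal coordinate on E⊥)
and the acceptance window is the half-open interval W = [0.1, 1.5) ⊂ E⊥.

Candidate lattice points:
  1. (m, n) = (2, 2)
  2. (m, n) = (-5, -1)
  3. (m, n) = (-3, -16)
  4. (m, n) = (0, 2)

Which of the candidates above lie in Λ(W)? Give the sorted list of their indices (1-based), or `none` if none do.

λ' = (4−√20)/2 ≈ -0.236068.
candidate 1: (m,n)=(2,2) → π∥ = 2+2·λ ≈ 10.472136, π⊥ = 2+2·λ' ≈ 1.527864 ∉ [0.1, 1.5) ⇒ out
candidate 2: (m,n)=(-5,-1) → π∥ = -5-1·λ ≈ -9.236068, π⊥ = -5-1·λ' ≈ -4.763932 ∉ [0.1, 1.5) ⇒ out
candidate 3: (m,n)=(-3,-16) → π∥ = -3-16·λ ≈ -70.777088, π⊥ = -3-16·λ' ≈ 0.777088 ∈ [0.1, 1.5) ⇒ IN Λ
candidate 4: (m,n)=(0,2) → π∥ = 0+2·λ ≈ 8.472136, π⊥ = 0+2·λ' ≈ -0.472136 ∉ [0.1, 1.5) ⇒ out

3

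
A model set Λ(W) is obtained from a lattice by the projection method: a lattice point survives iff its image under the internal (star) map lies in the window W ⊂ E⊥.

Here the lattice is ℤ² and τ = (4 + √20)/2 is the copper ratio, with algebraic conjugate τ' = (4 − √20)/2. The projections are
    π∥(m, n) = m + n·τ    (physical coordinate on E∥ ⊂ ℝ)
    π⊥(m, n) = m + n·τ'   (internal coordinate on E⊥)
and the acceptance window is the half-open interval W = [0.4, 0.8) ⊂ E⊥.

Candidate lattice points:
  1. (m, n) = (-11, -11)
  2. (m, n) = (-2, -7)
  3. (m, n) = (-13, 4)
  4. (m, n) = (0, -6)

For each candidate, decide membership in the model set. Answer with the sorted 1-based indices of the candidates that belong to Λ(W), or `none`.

Compute τ' = (4−√20)/2 = -0.23607, so π⊥(m,n) = m -0.23607·n.
[1] lift (-11,-11): star map gives -8.40325; window check 0.4 ≤ -8.40325 < 0.8 is false → out
[2] lift (-2,-7): star map gives -0.34752; window check 0.4 ≤ -0.34752 < 0.8 is false → out
[3] lift (-13,4): star map gives -13.94427; window check 0.4 ≤ -13.94427 < 0.8 is false → out
[4] lift (0,-6): star map gives 1.41641; window check 0.4 ≤ 1.41641 < 0.8 is false → out

none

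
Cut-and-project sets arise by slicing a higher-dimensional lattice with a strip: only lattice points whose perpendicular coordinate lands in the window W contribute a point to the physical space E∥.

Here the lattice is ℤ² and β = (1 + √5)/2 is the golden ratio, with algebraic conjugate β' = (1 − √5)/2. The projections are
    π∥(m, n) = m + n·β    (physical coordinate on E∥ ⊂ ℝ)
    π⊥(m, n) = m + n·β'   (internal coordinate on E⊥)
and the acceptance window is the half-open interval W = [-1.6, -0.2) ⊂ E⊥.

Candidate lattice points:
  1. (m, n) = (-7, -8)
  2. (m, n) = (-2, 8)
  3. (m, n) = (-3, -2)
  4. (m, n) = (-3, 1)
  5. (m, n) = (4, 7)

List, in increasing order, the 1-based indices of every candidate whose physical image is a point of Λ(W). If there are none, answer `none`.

5

Compute β' = (1−√5)/2 = -0.6180, so π⊥(m,n) = m -0.6180·n.
[1] lift (-7,-8): star map gives -2.0557; window check -1.6 ≤ -2.0557 < -0.2 is false → out
[2] lift (-2,8): star map gives -6.9443; window check -1.6 ≤ -6.9443 < -0.2 is false → out
[3] lift (-3,-2): star map gives -1.7639; window check -1.6 ≤ -1.7639 < -0.2 is false → out
[4] lift (-3,1): star map gives -3.6180; window check -1.6 ≤ -3.6180 < -0.2 is false → out
[5] lift (4,7): star map gives -0.3262; window check -1.6 ≤ -0.3262 < -0.2 is true → IN Λ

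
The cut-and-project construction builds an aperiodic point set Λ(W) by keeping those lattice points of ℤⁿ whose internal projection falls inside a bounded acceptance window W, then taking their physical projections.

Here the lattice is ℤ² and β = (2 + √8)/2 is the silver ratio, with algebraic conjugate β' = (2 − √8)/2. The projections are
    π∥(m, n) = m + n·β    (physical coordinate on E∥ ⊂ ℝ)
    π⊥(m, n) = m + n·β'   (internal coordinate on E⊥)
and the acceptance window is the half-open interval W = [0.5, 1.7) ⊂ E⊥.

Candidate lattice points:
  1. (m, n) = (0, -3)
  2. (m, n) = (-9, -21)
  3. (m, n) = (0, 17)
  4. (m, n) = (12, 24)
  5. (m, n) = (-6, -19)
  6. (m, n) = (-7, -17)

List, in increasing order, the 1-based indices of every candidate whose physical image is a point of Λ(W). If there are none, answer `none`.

1

β' = (2−√8)/2 ≈ -0.41421.
[1] lift (0,-3): star map gives 1.24264; window check 0.5 ≤ 1.24264 < 1.7 is true → IN Λ
[2] lift (-9,-21): star map gives -0.30152; window check 0.5 ≤ -0.30152 < 1.7 is false → out
[3] lift (0,17): star map gives -7.04163; window check 0.5 ≤ -7.04163 < 1.7 is false → out
[4] lift (12,24): star map gives 2.05887; window check 0.5 ≤ 2.05887 < 1.7 is false → out
[5] lift (-6,-19): star map gives 1.87006; window check 0.5 ≤ 1.87006 < 1.7 is false → out
[6] lift (-7,-17): star map gives 0.04163; window check 0.5 ≤ 0.04163 < 1.7 is false → out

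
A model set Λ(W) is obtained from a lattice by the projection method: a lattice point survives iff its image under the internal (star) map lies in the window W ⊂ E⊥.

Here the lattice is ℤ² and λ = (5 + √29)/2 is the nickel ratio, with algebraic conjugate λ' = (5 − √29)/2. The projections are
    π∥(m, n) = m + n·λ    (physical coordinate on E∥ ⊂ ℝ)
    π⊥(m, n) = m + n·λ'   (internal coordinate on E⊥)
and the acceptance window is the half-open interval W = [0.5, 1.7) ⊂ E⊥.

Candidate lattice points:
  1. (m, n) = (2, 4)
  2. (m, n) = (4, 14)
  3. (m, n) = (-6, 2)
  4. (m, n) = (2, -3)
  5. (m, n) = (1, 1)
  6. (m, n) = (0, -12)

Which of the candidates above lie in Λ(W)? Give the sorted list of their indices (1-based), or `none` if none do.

Numerically λ ≈ 5.19258 and λ' = −1/λ ≈ -0.19258.
[1] lift (2,4): star map gives 1.22967; window check 0.5 ≤ 1.22967 < 1.7 is true → IN Λ
[2] lift (4,14): star map gives 1.30385; window check 0.5 ≤ 1.30385 < 1.7 is true → IN Λ
[3] lift (-6,2): star map gives -6.38516; window check 0.5 ≤ -6.38516 < 1.7 is false → out
[4] lift (2,-3): star map gives 2.57775; window check 0.5 ≤ 2.57775 < 1.7 is false → out
[5] lift (1,1): star map gives 0.80742; window check 0.5 ≤ 0.80742 < 1.7 is true → IN Λ
[6] lift (0,-12): star map gives 2.31099; window check 0.5 ≤ 2.31099 < 1.7 is false → out

1, 2, 5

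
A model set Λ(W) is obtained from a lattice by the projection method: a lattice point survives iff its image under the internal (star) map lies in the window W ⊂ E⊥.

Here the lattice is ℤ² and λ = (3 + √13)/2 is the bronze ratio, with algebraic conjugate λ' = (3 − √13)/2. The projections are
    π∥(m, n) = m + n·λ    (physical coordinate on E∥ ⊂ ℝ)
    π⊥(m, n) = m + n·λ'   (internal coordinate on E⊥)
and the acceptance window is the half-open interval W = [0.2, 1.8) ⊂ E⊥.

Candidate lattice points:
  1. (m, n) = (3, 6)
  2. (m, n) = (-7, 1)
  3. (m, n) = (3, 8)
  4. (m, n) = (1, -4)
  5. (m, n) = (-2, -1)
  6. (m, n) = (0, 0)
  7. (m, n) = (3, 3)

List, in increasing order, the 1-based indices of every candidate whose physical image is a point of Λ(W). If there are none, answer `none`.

Numerically λ ≈ 3.302776 and λ' = −1/λ ≈ -0.302776.
#1 (3,6): internal coord 3 + (6)·λ' = +1.183346; +1.183346 ∈ [0.2, 1.8) → IN Λ
#2 (-7,1): internal coord -7 + (1)·λ' = -7.302776; -7.302776 ∉ [0.2, 1.8) → out
#3 (3,8): internal coord 3 + (8)·λ' = +0.577795; +0.577795 ∈ [0.2, 1.8) → IN Λ
#4 (1,-4): internal coord 1 + (-4)·λ' = +2.211103; +2.211103 ∉ [0.2, 1.8) → out
#5 (-2,-1): internal coord -2 + (-1)·λ' = -1.697224; -1.697224 ∉ [0.2, 1.8) → out
#6 (0,0): internal coord 0 + (0)·λ' = +0.000000; +0.000000 ∉ [0.2, 1.8) → out
#7 (3,3): internal coord 3 + (3)·λ' = +2.091673; +2.091673 ∉ [0.2, 1.8) → out

1, 3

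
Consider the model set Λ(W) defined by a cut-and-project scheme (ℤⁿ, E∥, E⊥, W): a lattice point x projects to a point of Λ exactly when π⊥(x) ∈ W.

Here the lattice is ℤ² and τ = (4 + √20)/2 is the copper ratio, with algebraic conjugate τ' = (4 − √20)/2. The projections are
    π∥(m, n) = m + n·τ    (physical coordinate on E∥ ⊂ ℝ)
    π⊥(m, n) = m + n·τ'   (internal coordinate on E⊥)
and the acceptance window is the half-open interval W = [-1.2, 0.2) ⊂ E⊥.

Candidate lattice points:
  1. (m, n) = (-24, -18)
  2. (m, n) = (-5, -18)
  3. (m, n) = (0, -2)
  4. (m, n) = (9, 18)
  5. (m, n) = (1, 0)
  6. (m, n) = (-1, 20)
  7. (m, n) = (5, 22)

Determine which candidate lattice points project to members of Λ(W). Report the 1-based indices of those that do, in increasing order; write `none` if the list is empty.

Numerically τ ≈ 4.2361 and τ' = −1/τ ≈ -0.2361.
candidate 1: (m,n)=(-24,-18) → π∥ = -24-18·τ ≈ -100.2492, π⊥ = -24-18·τ' ≈ -19.7508 ∉ [-1.2, 0.2) ⇒ out
candidate 2: (m,n)=(-5,-18) → π∥ = -5-18·τ ≈ -81.2492, π⊥ = -5-18·τ' ≈ -0.7508 ∈ [-1.2, 0.2) ⇒ IN Λ
candidate 3: (m,n)=(0,-2) → π∥ = 0-2·τ ≈ -8.4721, π⊥ = 0-2·τ' ≈ 0.4721 ∉ [-1.2, 0.2) ⇒ out
candidate 4: (m,n)=(9,18) → π∥ = 9+18·τ ≈ 85.2492, π⊥ = 9+18·τ' ≈ 4.7508 ∉ [-1.2, 0.2) ⇒ out
candidate 5: (m,n)=(1,0) → π∥ = 1+0·τ ≈ 1.0000, π⊥ = 1+0·τ' ≈ 1.0000 ∉ [-1.2, 0.2) ⇒ out
candidate 6: (m,n)=(-1,20) → π∥ = -1+20·τ ≈ 83.7214, π⊥ = -1+20·τ' ≈ -5.7214 ∉ [-1.2, 0.2) ⇒ out
candidate 7: (m,n)=(5,22) → π∥ = 5+22·τ ≈ 98.1935, π⊥ = 5+22·τ' ≈ -0.1935 ∈ [-1.2, 0.2) ⇒ IN Λ

2, 7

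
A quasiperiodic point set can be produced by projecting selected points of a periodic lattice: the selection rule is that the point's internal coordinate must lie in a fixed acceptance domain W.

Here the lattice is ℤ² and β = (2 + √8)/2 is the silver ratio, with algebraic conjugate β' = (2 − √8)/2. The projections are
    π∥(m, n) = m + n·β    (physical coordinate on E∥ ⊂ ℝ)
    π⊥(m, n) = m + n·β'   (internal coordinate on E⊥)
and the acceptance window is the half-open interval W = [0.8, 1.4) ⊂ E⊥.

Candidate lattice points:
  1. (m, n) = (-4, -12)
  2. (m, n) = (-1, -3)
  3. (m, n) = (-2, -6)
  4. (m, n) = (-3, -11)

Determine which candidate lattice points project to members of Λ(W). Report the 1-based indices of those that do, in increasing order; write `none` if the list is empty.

1

Numerically β ≈ 2.414214 and β' = −1/β ≈ -0.414214.
[1] lift (-4,-12): star map gives 0.970563; window check 0.8 ≤ 0.970563 < 1.4 is true → IN Λ
[2] lift (-1,-3): star map gives 0.242641; window check 0.8 ≤ 0.242641 < 1.4 is false → out
[3] lift (-2,-6): star map gives 0.485281; window check 0.8 ≤ 0.485281 < 1.4 is false → out
[4] lift (-3,-11): star map gives 1.556349; window check 0.8 ≤ 1.556349 < 1.4 is false → out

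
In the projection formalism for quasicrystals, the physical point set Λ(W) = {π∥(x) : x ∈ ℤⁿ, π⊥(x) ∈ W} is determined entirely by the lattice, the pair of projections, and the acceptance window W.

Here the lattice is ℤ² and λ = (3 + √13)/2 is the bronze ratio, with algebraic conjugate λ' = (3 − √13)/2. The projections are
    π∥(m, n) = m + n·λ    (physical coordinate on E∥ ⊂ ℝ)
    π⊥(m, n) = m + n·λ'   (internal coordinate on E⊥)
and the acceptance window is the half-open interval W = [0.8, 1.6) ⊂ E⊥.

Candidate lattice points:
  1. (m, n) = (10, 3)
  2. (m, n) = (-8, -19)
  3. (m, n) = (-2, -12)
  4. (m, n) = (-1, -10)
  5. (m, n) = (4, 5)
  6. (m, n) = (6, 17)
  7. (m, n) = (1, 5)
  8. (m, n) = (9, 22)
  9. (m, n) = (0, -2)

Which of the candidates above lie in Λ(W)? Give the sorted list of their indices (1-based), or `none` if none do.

Compute λ' = (3−√13)/2 = -0.302776, so π⊥(m,n) = m -0.302776·n.
[1] lift (10,3): star map gives 9.091673; window check 0.8 ≤ 9.091673 < 1.6 is false → out
[2] lift (-8,-19): star map gives -2.247263; window check 0.8 ≤ -2.247263 < 1.6 is false → out
[3] lift (-2,-12): star map gives 1.633308; window check 0.8 ≤ 1.633308 < 1.6 is false → out
[4] lift (-1,-10): star map gives 2.027756; window check 0.8 ≤ 2.027756 < 1.6 is false → out
[5] lift (4,5): star map gives 2.486122; window check 0.8 ≤ 2.486122 < 1.6 is false → out
[6] lift (6,17): star map gives 0.852814; window check 0.8 ≤ 0.852814 < 1.6 is true → IN Λ
[7] lift (1,5): star map gives -0.513878; window check 0.8 ≤ -0.513878 < 1.6 is false → out
[8] lift (9,22): star map gives 2.338936; window check 0.8 ≤ 2.338936 < 1.6 is false → out
[9] lift (0,-2): star map gives 0.605551; window check 0.8 ≤ 0.605551 < 1.6 is false → out

6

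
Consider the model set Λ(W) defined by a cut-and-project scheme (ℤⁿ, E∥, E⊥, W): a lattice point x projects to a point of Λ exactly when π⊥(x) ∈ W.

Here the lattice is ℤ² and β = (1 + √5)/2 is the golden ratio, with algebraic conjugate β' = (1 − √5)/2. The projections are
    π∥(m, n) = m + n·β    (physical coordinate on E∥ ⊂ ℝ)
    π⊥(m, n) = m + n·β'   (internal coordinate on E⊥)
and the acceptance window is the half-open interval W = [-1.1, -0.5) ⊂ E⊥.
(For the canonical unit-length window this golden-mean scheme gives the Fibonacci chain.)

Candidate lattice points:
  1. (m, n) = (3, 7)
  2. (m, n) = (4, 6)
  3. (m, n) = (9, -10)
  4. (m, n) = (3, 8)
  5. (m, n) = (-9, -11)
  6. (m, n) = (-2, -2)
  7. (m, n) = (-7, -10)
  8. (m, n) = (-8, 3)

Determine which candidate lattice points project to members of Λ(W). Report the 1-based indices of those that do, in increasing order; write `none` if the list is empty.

Numerically β ≈ 1.618034 and β' = −1/β ≈ -0.618034.
[1] lift (3,7): star map gives -1.326238; window check -1.1 ≤ -1.326238 < -0.5 is false → out
[2] lift (4,6): star map gives 0.291796; window check -1.1 ≤ 0.291796 < -0.5 is false → out
[3] lift (9,-10): star map gives 15.180340; window check -1.1 ≤ 15.180340 < -0.5 is false → out
[4] lift (3,8): star map gives -1.944272; window check -1.1 ≤ -1.944272 < -0.5 is false → out
[5] lift (-9,-11): star map gives -2.201626; window check -1.1 ≤ -2.201626 < -0.5 is false → out
[6] lift (-2,-2): star map gives -0.763932; window check -1.1 ≤ -0.763932 < -0.5 is true → IN Λ
[7] lift (-7,-10): star map gives -0.819660; window check -1.1 ≤ -0.819660 < -0.5 is true → IN Λ
[8] lift (-8,3): star map gives -9.854102; window check -1.1 ≤ -9.854102 < -0.5 is false → out

6, 7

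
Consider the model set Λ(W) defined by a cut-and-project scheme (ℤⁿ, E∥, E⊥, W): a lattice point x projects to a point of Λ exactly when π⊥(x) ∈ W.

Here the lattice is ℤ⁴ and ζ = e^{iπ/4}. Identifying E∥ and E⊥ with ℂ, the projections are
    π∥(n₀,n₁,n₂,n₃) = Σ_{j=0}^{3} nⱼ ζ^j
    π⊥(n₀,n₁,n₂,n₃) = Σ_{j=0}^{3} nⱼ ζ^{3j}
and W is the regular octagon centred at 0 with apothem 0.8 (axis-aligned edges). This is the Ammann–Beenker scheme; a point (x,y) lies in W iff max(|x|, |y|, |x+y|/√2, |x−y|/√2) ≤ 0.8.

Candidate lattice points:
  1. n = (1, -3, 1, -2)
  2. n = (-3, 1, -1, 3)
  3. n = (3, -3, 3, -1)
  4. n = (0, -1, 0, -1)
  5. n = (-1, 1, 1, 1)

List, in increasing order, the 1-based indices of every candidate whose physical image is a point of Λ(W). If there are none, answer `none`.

none

With ζ = e^{iπ/4} the internal vectors are ζ^0,ζ^3,ζ^6,ζ^9.
#1 (1, -3, 1, -2): internal (1.7071, -4.5355); octagon support 4.5355 vs apothem 0.8 → ∉ W
#2 (-3, 1, -1, 3): internal (-1.5858, 3.8284); octagon support 3.8284 vs apothem 0.8 → ∉ W
#3 (3, -3, 3, -1): internal (4.4142, -5.8284); octagon support 7.2426 vs apothem 0.8 → ∉ W
#4 (0, -1, 0, -1): internal (0.0000, -1.4142); octagon support 1.4142 vs apothem 0.8 → ∉ W
#5 (-1, 1, 1, 1): internal (-1.0000, 0.4142); octagon support 1.0000 vs apothem 0.8 → ∉ W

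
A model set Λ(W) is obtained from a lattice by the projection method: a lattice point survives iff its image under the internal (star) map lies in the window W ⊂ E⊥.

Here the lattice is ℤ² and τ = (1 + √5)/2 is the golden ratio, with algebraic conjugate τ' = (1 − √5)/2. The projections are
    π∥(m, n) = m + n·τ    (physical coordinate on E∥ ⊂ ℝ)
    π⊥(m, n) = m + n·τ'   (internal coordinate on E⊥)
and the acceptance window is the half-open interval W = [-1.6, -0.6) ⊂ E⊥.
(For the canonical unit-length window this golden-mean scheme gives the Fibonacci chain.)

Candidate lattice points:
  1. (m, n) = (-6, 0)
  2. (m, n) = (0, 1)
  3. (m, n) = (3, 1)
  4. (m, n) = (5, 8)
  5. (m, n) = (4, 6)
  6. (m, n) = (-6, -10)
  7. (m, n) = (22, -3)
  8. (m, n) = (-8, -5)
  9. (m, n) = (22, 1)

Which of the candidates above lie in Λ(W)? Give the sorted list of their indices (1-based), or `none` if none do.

2

τ' = (1−√5)/2 ≈ -0.618034.
candidate 1: (m,n)=(-6,0) → π∥ = -6+0·τ ≈ -6.000000, π⊥ = -6+0·τ' ≈ -6.000000 ∉ [-1.6, -0.6) ⇒ out
candidate 2: (m,n)=(0,1) → π∥ = 0+1·τ ≈ 1.618034, π⊥ = 0+1·τ' ≈ -0.618034 ∈ [-1.6, -0.6) ⇒ IN Λ
candidate 3: (m,n)=(3,1) → π∥ = 3+1·τ ≈ 4.618034, π⊥ = 3+1·τ' ≈ 2.381966 ∉ [-1.6, -0.6) ⇒ out
candidate 4: (m,n)=(5,8) → π∥ = 5+8·τ ≈ 17.944272, π⊥ = 5+8·τ' ≈ 0.055728 ∉ [-1.6, -0.6) ⇒ out
candidate 5: (m,n)=(4,6) → π∥ = 4+6·τ ≈ 13.708204, π⊥ = 4+6·τ' ≈ 0.291796 ∉ [-1.6, -0.6) ⇒ out
candidate 6: (m,n)=(-6,-10) → π∥ = -6-10·τ ≈ -22.180340, π⊥ = -6-10·τ' ≈ 0.180340 ∉ [-1.6, -0.6) ⇒ out
candidate 7: (m,n)=(22,-3) → π∥ = 22-3·τ ≈ 17.145898, π⊥ = 22-3·τ' ≈ 23.854102 ∉ [-1.6, -0.6) ⇒ out
candidate 8: (m,n)=(-8,-5) → π∥ = -8-5·τ ≈ -16.090170, π⊥ = -8-5·τ' ≈ -4.909830 ∉ [-1.6, -0.6) ⇒ out
candidate 9: (m,n)=(22,1) → π∥ = 22+1·τ ≈ 23.618034, π⊥ = 22+1·τ' ≈ 21.381966 ∉ [-1.6, -0.6) ⇒ out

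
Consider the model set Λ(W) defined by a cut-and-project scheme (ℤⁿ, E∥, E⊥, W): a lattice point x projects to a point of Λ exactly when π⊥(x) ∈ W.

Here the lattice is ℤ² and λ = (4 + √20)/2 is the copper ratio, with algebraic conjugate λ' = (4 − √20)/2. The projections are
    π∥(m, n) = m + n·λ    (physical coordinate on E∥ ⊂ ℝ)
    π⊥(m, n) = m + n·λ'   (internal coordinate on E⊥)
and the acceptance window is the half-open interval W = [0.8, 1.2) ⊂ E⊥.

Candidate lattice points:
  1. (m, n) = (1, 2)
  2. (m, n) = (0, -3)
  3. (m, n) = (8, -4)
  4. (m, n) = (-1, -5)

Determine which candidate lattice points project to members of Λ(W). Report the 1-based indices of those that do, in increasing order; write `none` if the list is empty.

none

Numerically λ ≈ 4.23607 and λ' = −1/λ ≈ -0.23607.
#1 (1,2): internal coord 1 + (2)·λ' = +0.52786; +0.52786 ∉ [0.8, 1.2) → out
#2 (0,-3): internal coord 0 + (-3)·λ' = +0.70820; +0.70820 ∉ [0.8, 1.2) → out
#3 (8,-4): internal coord 8 + (-4)·λ' = +8.94427; +8.94427 ∉ [0.8, 1.2) → out
#4 (-1,-5): internal coord -1 + (-5)·λ' = +0.18034; +0.18034 ∉ [0.8, 1.2) → out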